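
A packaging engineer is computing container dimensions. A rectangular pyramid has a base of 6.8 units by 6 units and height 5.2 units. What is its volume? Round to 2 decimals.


Shape: rectangular pyramid
Base: 6.8 units x 6 units, Height h = 5.2 units
Formula: V = (1/3) * base_area * h
base_area = 6.8 * 6 = 40.8
base_area * h = 40.8 * 5.2 = 212.16
V = 212.16 / 3
V = 70.72
70.72 units^3


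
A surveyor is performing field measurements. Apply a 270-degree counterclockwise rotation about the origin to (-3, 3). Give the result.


Transformation: rotation about the origin
Original point: (-3, 3)
Rule for 270 deg counterclockwise: (x, y) -> (y, -x)
Apply: (-3, 3) -> (3, 3)
(3, 3)


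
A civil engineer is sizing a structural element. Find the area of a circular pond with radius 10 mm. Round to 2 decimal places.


Shape: circle
Radius r = 10 mm
Formula: A = pi * r^2
r^2 = 10^2 = 100
A = pi * 100
A = 314.16
314.16 mm^2


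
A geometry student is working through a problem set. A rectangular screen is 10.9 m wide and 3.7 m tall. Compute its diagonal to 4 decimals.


Shape: rectangle (diagonal via Pythagoras)
Sides: 10.9 m and 3.7 m
Formula: d = sqrt(l^2 + w^2)
l^2 = 118.81, w^2 = 13.69
l^2 + w^2 = 132.5
d = sqrt(132.5)
d = 11.5109
11.5109 m


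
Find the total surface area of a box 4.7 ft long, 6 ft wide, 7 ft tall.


Shape: rectangular prism
l = 4.7 ft, w = 6 ft, h = 7 ft
Formula: SA = 2(lw + lh + wh)
lw = 28.2, lh = 32.9, wh = 42
lw + lh + wh = 103.1
SA = 2 * 103.1
SA = 206.2
206.2 ft^2


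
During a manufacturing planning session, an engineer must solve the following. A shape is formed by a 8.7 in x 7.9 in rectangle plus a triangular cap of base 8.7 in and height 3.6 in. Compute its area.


Composite shape: rectangle + triangle
Rectangle area = 8.7 * 7.9 = 68.73
Triangle area = 0.5 * 8.7 * 3.6 = 15.66
Total = 68.73 + 15.66
Total = 84.39
84.39 in^2


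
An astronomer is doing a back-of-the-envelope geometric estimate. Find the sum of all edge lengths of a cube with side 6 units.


Shape: cube
Side s = 6 units
A cube has 12 edges, all equal.
Formula: total edge length = 12 * s
Total = 12 * 6
Total = 72
72 units


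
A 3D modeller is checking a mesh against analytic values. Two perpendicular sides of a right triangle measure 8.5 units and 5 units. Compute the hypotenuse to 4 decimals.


Shape: right triangle
Legs a = 8.5 units, b = 5 units
Formula: c = sqrt(a^2 + b^2)
a^2 = 72.25, b^2 = 25
a^2 + b^2 = 97.25
c = sqrt(97.25)
c = 9.8615
9.8615 units


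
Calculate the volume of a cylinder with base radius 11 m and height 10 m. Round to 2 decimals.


Shape: cylinder
Radius r = 11 m, Height h = 10 m
Formula: V = pi * r^2 * h
r^2 = 121
V = pi * 121 * 10
V = 1210 * pi
V = 3801.33
3801.33 m^3


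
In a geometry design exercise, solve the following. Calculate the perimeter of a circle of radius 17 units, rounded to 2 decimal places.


Shape: circle
Radius r = 17 units
Formula: C = 2 * pi * r
C = 2 * pi * 17
C = 34 * pi
C = 106.81
106.81 units


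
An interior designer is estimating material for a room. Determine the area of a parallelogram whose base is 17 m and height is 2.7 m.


Shape: parallelogram
Base b = 17 m, Height h = 2.7 m
Formula: A = b * h
A = 17 * 2.7
A = 45.9
45.9 m^2


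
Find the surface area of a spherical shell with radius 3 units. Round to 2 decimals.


Shape: sphere
Radius r = 3 units
Formula: SA = 4 * pi * r^2
r^2 = 9
SA = 4 * pi * 9
SA = 36 * pi
SA = 113.1
113.1 units^2


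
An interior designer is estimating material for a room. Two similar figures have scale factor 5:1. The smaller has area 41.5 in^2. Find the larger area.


Linear scale factor k = 5
Original area = 41.5 in^2
Rule: under a linear scaling by k, areas scale by k^2.
k^2 = 5^2 = 25
New area = 41.5 * 25
New area = 1037.5
1037.5 in^2


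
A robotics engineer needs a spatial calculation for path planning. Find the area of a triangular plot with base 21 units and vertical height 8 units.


Shape: triangle
Base b = 21 units, Height h = 8 units
Formula: A = (1/2) * b * h
A = 0.5 * 21 * 8
A = 0.5 * 168
A = 84
84 units^2


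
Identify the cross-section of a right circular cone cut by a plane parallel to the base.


Solid: right circular cone
Cutting plane: parallel to the base
Visualize the intersection of the plane with the solid's surface.
The boundary of the cut region is a circle.
circle


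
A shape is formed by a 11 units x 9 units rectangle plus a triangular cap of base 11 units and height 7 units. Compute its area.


Composite shape: rectangle + triangle
Rectangle area = 11 * 9 = 99
Triangle area = 0.5 * 11 * 7 = 38.5
Total = 99 + 38.5
Total = 137.5
137.5 units^2


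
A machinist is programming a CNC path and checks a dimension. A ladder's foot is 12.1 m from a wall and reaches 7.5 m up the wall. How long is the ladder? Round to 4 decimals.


Shape: right triangle
Legs a = 12.1 m, b = 7.5 m
Formula: c = sqrt(a^2 + b^2)
a^2 = 146.41, b^2 = 56.25
a^2 + b^2 = 202.66
c = sqrt(202.66)
c = 14.2359
14.2359 m


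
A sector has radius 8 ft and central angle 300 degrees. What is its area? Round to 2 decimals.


Shape: circular sector
Radius r = 8 ft, Angle = 300 degrees
Formula: A = (angle/360) * pi * r^2
r^2 = 64
Fraction of circle = 300/360
A = (300/360) * pi * 64
A = 53.333333 * pi
A = 167.55
167.55 ft^2


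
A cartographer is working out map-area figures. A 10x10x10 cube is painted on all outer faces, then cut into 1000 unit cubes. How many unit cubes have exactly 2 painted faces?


Large cube: 10 x 10 x 10, cut into unit cubes.
n = 10, so n - 2 = 8
Cubes with 2 painted faces lie along the edges, excluding corners.
A cube has 12 edges; each contributes (n - 2) = 8 such cubes.
Count = 12 * 8 = 96
96 unit cubes


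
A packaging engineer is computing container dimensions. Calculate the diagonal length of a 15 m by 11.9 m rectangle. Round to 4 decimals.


Shape: rectangle (diagonal via Pythagoras)
Sides: 15 m and 11.9 m
Formula: d = sqrt(l^2 + w^2)
l^2 = 225, w^2 = 141.61
l^2 + w^2 = 366.61
d = sqrt(366.61)
d = 19.1471
19.1471 m


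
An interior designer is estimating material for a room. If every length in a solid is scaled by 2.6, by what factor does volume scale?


Linear scale factor k = 2.6
Rule: under a linear scaling by k, volumes scale by k^3.
k^3 = 2.6 * 2.6 * 2.6
k^3 = 6.76 * 2.6
k^3 = 17.576
Volume scales by a factor of 17.576.
17.576 (dimensionless)


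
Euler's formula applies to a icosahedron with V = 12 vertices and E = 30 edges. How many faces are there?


Polyhedron: icosahedron
Euler's formula for convex polyhedra: V - E + F = 2
Given: V = 12 vertices and E = 30 edges
Solve for F:
F = 2 + E - V = 2 + 30 - 12 = 20
20 faces


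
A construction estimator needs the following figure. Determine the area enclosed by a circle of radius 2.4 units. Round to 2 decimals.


Shape: circle
Radius r = 2.4 units
Formula: A = pi * r^2
r^2 = 2.4^2 = 5.76
A = pi * 5.76
A = 18.1
18.1 units^2


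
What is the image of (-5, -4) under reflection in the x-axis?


Transformation: reflection
Original point: (-5, -4)
Rule for reflection over the x-axis: (x, y) -> (x, -y)
Apply: (-5, -4) -> (-5, 4)
(-5, 4)


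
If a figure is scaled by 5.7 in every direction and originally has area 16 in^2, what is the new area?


Linear scale factor k = 5.7
Original area = 16 in^2
Rule: under a linear scaling by k, areas scale by k^2.
k^2 = 5.7^2 = 32.49
New area = 16 * 32.49
New area = 519.84
519.84 in^2


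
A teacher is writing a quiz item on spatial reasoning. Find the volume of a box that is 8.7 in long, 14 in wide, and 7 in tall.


Shape: rectangular prism
l = 8.7 in, w = 14 in, h = 7 in
Formula: V = l * w * h
V = 8.7 * 14 * 7
V = 121.8 * 7
V = 852.6
852.6 in^3


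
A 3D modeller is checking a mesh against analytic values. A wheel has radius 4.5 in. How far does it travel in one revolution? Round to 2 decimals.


Shape: circle
Radius r = 4.5 in
Formula: C = 2 * pi * r
C = 2 * pi * 4.5
C = 9 * pi
C = 28.27
28.27 in


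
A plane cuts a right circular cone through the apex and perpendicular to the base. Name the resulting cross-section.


Solid: right circular cone
Cutting plane: through the apex and perpendicular to the base
Visualize the intersection of the plane with the solid's surface.
The boundary of the cut region is a isosceles triangle.
isosceles triangle


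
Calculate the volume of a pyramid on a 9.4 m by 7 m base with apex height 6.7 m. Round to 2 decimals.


Shape: rectangular pyramid
Base: 9.4 m x 7 m, Height h = 6.7 m
Formula: V = (1/3) * base_area * h
base_area = 9.4 * 7 = 65.8
base_area * h = 65.8 * 6.7 = 440.86
V = 440.86 / 3
V = 146.95
146.95 m^3


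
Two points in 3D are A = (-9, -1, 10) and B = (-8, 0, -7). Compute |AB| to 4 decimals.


3D distance between two points
P1 = (-9, -1, 10), P2 = (-8, 0, -7)
Formula: d = sqrt((x2-x1)^2 + (y2-y1)^2 + (z2-z1)^2)
dx = -8 - -9 = 1
dy = 0 - -1 = 1
dz = -7 - 10 = -17
dx^2 + dy^2 + dz^2 = 1 + 1 + 289 = 291
d = sqrt(291)
d = 17.0587
17.0587 units


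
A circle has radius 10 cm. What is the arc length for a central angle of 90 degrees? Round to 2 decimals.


Shape: circular arc
Radius r = 10 cm, Angle = 90 degrees
Formula: L = (angle/360) * 2 * pi * r
2 * pi * r = 20 * pi
L = (90/360) * 20 * pi
L = 5 * pi
L = 15.71
15.71 cm


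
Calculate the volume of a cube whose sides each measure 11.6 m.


Shape: cube
Side s = 11.6 m
Formula: V = s^3
V = 11.6 * 11.6 * 11.6
V = 134.56 * 11.6
V = 1560.896
1560.896 m^3


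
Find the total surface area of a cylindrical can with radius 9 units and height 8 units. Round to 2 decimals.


Shape: closed cylinder
Radius r = 9 units, Height h = 8 units
Formula: SA = 2*pi*r^2 + 2*pi*r*h = 2*pi*r*(r + h)
r + h = 17
2 * r * (r + h) = 2 * 9 * 17 = 306
SA = 306 * pi
SA = 961.33
961.33 units^2


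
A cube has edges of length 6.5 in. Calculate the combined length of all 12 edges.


Shape: cube
Side s = 6.5 in
A cube has 12 edges, all equal.
Formula: total edge length = 12 * s
Total = 12 * 6.5
Total = 78
78 in


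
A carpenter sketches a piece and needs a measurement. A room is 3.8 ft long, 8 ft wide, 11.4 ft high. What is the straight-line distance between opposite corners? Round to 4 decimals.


Shape: rectangular box (space diagonal)
l = 3.8 ft, w = 8 ft, h = 11.4 ft
Visualize: the diagonal of the base, then a right triangle with that diagonal and the height.
Formula: d = sqrt(l^2 + w^2 + h^2)
l^2 + w^2 + h^2 = 14.44 + 64 + 129.96 = 208.4
d = sqrt(208.4)
d = 14.4361
14.4361 ft


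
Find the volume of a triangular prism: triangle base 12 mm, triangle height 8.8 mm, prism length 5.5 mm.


Shape: triangular prism
Triangle base = 12 mm, triangle height = 8.8 mm, prism length L = 5.5 mm
Formula: V = (1/2 * b * h_tri) * L
Cross-section area = 0.5 * 12 * 8.8 = 52.8
V = 52.8 * 5.5
V = 290.4
290.4 mm^3


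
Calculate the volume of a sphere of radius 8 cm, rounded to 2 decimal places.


Shape: sphere
Radius r = 8 cm
Formula: V = (4/3) * pi * r^3
r^3 = 512
(4/3) * 512 = 682.666667
V = 682.666667 * pi
V = 2144.66
2144.66 cm^3


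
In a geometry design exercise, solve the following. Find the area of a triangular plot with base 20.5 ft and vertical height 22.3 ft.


Shape: triangle
Base b = 20.5 ft, Height h = 22.3 ft
Formula: A = (1/2) * b * h
A = 0.5 * 20.5 * 22.3
A = 0.5 * 457.15
A = 228.575
228.575 ft^2


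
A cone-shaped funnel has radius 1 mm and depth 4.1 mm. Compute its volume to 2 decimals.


Shape: cone
Radius r = 1 mm, Height h = 4.1 mm
Formula: V = (1/3) * pi * r^2 * h
r^2 = 1
pi * r^2 * h = pi * 1 * 4.1 = 4.1 * pi
V = 4.1 * pi / 3
V = 4.29
4.29 mm^3


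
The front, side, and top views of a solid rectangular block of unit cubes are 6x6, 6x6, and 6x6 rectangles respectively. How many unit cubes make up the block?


Orthographic views of a solid rectangular block:
Front view 6 x 6 -> length = 6, height = 6
Side view 6 x 6 -> width = 6, height = 6 (consistent)
Top view 6 x 6 -> confirms length = 6, width = 6
The block is 6 x 6 x 6.
Total unit cubes = 6 * 6 * 6 = 216
216 unit cubes


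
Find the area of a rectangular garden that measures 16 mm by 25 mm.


Shape: rectangle
Length l = 16 mm, Width w = 25 mm
Formula: A = l * w
A = 16 * 25
A = 400
400 mm^2


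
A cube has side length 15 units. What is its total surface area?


Shape: cube
Side s = 15 units
A cube has 6 square faces.
Formula: SA = 6 * s^2
s^2 = 225
SA = 6 * 225
SA = 1350
1350 units^2


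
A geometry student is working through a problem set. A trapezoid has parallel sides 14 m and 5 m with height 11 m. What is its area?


Shape: trapezoid
Parallel sides a = 14 m, b = 5 m; Height h = 11 m
Formula: A = (a + b) * h / 2
a + b = 14 + 5 = 19
A = 19 * 11 / 2
A = 209 / 2
A = 104.5
104.5 m^2


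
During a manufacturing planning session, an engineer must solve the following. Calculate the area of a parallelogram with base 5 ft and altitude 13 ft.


Shape: parallelogram
Base b = 5 ft, Height h = 13 ft
Formula: A = b * h
A = 5 * 13
A = 65
65 ft^2


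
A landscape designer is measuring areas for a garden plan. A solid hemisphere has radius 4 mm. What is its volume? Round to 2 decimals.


Shape: hemisphere (half of a sphere)
Radius r = 4 mm
Formula: V = (1/2) * (4/3) * pi * r^3 = (2/3) * pi * r^3
r^3 = 64
(2/3) * 64 = 42.666667
V = 42.666667 * pi
V = 134.04
134.04 mm^3


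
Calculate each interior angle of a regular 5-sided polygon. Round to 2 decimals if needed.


Shape: regular pentagon (5 sides)
Formula: interior angle = (n - 2) * 180 / n
(n - 2) = 3
(n - 2) * 180 = 540
angle = 540 / 5
angle = 108
108 degrees


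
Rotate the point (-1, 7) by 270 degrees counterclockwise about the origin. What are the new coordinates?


Transformation: rotation about the origin
Original point: (-1, 7)
Rule for 270 deg counterclockwise: (x, y) -> (y, -x)
Apply: (-1, 7) -> (7, 1)
(7, 1)


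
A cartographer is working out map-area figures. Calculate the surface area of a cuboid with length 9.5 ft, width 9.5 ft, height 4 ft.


Shape: rectangular prism
l = 9.5 ft, w = 9.5 ft, h = 4 ft
Formula: SA = 2(lw + lh + wh)
lw = 90.25, lh = 38, wh = 38
lw + lh + wh = 166.25
SA = 2 * 166.25
SA = 332.5
332.5 ft^2


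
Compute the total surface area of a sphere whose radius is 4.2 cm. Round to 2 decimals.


Shape: sphere
Radius r = 4.2 cm
Formula: SA = 4 * pi * r^2
r^2 = 17.64
SA = 4 * pi * 17.64
SA = 70.56 * pi
SA = 221.67
221.67 cm^2


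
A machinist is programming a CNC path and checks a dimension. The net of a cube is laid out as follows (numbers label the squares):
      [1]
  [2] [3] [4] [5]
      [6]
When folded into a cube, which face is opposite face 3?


Net: cross layout. Take square 3 as the base (bottom).
Fold the four squares in the horizontal row up around 3: 2 -> left, 4 -> right, 5 wraps to the top.
Fold 1 and 6 up from 3: 1 -> back, 6 -> front.
Opposite pairs are therefore: (1, 6), (2, 4), (3, 5).
Face 3 is opposite face 5.
face 5


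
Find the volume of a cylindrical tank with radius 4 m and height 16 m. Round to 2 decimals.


Shape: cylinder
Radius r = 4 m, Height h = 16 m
Formula: V = pi * r^2 * h
r^2 = 16
V = pi * 16 * 16
V = 256 * pi
V = 804.25
804.25 m^3


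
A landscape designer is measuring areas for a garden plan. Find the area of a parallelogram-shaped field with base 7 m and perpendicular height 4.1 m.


Shape: parallelogram
Base b = 7 m, Height h = 4.1 m
Formula: A = b * h
A = 7 * 4.1
A = 28.7
28.7 m^2


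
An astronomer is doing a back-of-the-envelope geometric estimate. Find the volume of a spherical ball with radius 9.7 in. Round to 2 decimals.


Shape: sphere
Radius r = 9.7 in
Formula: V = (4/3) * pi * r^3
r^3 = 912.673
(4/3) * 912.673 = 1216.897333
V = 1216.897333 * pi
V = 3823
3823 in^3


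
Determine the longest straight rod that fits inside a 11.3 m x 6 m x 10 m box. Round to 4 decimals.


Shape: rectangular box (space diagonal)
l = 11.3 m, w = 6 m, h = 10 m
Visualize: the diagonal of the base, then a right triangle with that diagonal and the height.
Formula: d = sqrt(l^2 + w^2 + h^2)
l^2 + w^2 + h^2 = 127.69 + 36 + 100 = 263.69
d = sqrt(263.69)
d = 16.2385
16.2385 m


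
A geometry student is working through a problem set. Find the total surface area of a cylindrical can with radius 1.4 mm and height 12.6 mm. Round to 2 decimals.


Shape: closed cylinder
Radius r = 1.4 mm, Height h = 12.6 mm
Formula: SA = 2*pi*r^2 + 2*pi*r*h = 2*pi*r*(r + h)
r + h = 14
2 * r * (r + h) = 2 * 1.4 * 14 = 39.2
SA = 39.2 * pi
SA = 123.15
123.15 mm^2


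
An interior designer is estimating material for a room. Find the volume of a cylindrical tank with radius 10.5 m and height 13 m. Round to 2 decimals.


Shape: cylinder
Radius r = 10.5 m, Height h = 13 m
Formula: V = pi * r^2 * h
r^2 = 110.25
V = pi * 110.25 * 13
V = 1433.25 * pi
V = 4502.69
4502.69 m^3


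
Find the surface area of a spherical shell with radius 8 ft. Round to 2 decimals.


Shape: sphere
Radius r = 8 ft
Formula: SA = 4 * pi * r^2
r^2 = 64
SA = 4 * pi * 64
SA = 256 * pi
SA = 804.25
804.25 ft^2


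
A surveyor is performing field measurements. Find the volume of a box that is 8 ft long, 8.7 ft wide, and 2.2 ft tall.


Shape: rectangular prism
l = 8 ft, w = 8.7 ft, h = 2.2 ft
Formula: V = l * w * h
V = 8 * 8.7 * 2.2
V = 69.6 * 2.2
V = 153.12
153.12 ft^3


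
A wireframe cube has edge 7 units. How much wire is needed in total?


Shape: cube
Side s = 7 units
A cube has 12 edges, all equal.
Formula: total edge length = 12 * s
Total = 12 * 7
Total = 84
84 units


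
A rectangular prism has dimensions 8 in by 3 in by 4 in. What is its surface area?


Shape: rectangular prism
l = 8 in, w = 3 in, h = 4 in
Formula: SA = 2(lw + lh + wh)
lw = 24, lh = 32, wh = 12
lw + lh + wh = 68
SA = 2 * 68
SA = 136
136 in^2


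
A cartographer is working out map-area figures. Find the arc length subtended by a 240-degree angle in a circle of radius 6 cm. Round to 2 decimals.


Shape: circular arc
Radius r = 6 cm, Angle = 240 degrees
Formula: L = (angle/360) * 2 * pi * r
2 * pi * r = 12 * pi
L = (240/360) * 12 * pi
L = 8 * pi
L = 25.13
25.13 cm


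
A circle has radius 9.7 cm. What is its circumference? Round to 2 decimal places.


Shape: circle
Radius r = 9.7 cm
Formula: C = 2 * pi * r
C = 2 * pi * 9.7
C = 19.4 * pi
C = 60.95
60.95 cm


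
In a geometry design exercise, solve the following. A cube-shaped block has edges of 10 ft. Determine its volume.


Shape: cube
Side s = 10 ft
Formula: V = s^3
V = 10 * 10 * 10
V = 100 * 10
V = 1000
1000 ft^3


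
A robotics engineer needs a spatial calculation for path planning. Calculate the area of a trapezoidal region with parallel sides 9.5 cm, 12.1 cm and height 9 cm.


Shape: trapezoid
Parallel sides a = 9.5 cm, b = 12.1 cm; Height h = 9 cm
Formula: A = (a + b) * h / 2
a + b = 9.5 + 12.1 = 21.6
A = 21.6 * 9 / 2
A = 194.4 / 2
A = 97.2
97.2 cm^2


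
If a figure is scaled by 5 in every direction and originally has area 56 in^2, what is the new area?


Linear scale factor k = 5
Original area = 56 in^2
Rule: under a linear scaling by k, areas scale by k^2.
k^2 = 5^2 = 25
New area = 56 * 25
New area = 1400
1400 in^2


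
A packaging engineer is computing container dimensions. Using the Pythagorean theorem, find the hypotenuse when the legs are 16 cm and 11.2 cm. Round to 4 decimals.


Shape: right triangle
Legs a = 16 cm, b = 11.2 cm
Formula: c = sqrt(a^2 + b^2)
a^2 = 256, b^2 = 125.44
a^2 + b^2 = 381.44
c = sqrt(381.44)
c = 19.5305
19.5305 cm


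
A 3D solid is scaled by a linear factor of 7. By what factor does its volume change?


Linear scale factor k = 7
Rule: under a linear scaling by k, volumes scale by k^3.
k^3 = 7 * 7 * 7
k^3 = 49 * 7
k^3 = 343
Volume scales by a factor of 343.
343 (dimensionless)


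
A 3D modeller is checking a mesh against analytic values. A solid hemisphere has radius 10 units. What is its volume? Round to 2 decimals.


Shape: hemisphere (half of a sphere)
Radius r = 10 units
Formula: V = (1/2) * (4/3) * pi * r^3 = (2/3) * pi * r^3
r^3 = 1000
(2/3) * 1000 = 666.666667
V = 666.666667 * pi
V = 2094.4
2094.4 units^3


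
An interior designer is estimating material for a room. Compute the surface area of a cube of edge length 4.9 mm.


Shape: cube
Side s = 4.9 mm
A cube has 6 square faces.
Formula: SA = 6 * s^2
s^2 = 24.01
SA = 6 * 24.01
SA = 144.06
144.06 mm^2


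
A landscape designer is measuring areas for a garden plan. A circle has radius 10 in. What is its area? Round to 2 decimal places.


Shape: circle
Radius r = 10 in
Formula: A = pi * r^2
r^2 = 10^2 = 100
A = pi * 100
A = 314.16
314.16 in^2


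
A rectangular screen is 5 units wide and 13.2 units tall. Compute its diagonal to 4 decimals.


Shape: rectangle (diagonal via Pythagoras)
Sides: 5 units and 13.2 units
Formula: d = sqrt(l^2 + w^2)
l^2 = 25, w^2 = 174.24
l^2 + w^2 = 199.24
d = sqrt(199.24)
d = 14.1152
14.1152 units


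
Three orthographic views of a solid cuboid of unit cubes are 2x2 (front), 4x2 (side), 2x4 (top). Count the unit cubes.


Orthographic views of a solid rectangular block:
Front view 2 x 2 -> length = 2, height = 2
Side view 4 x 2 -> width = 4, height = 2 (consistent)
Top view 2 x 4 -> confirms length = 2, width = 4
The block is 2 x 4 x 2.
Total unit cubes = 2 * 4 * 2 = 16
16 unit cubes


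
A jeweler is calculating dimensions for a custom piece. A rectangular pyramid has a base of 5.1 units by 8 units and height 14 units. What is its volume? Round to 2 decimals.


Shape: rectangular pyramid
Base: 5.1 units x 8 units, Height h = 14 units
Formula: V = (1/3) * base_area * h
base_area = 5.1 * 8 = 40.8
base_area * h = 40.8 * 14 = 571.2
V = 571.2 / 3
V = 190.4
190.4 units^3


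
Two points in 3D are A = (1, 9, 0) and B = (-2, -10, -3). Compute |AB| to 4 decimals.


3D distance between two points
P1 = (1, 9, 0), P2 = (-2, -10, -3)
Formula: d = sqrt((x2-x1)^2 + (y2-y1)^2 + (z2-z1)^2)
dx = -2 - 1 = -3
dy = -10 - 9 = -19
dz = -3 - 0 = -3
dx^2 + dy^2 + dz^2 = 9 + 361 + 9 = 379
d = sqrt(379)
d = 19.4679
19.4679 units


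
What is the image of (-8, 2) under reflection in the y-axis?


Transformation: reflection
Original point: (-8, 2)
Rule for reflection over the y-axis: (x, y) -> (-x, y)
Apply: (-8, 2) -> (8, 2)
(8, 2)


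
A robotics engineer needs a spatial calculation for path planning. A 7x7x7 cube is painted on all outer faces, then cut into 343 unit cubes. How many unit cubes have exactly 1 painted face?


Large cube: 7 x 7 x 7, cut into unit cubes.
n = 7, so n - 2 = 5
Cubes with 1 painted face lie in the interior of each face.
A cube has 6 faces; each contributes (n - 2)^2 = 25 such cubes.
Count = 6 * 25 = 150
150 unit cubes


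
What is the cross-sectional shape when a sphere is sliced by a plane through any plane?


Solid: sphere
Cutting plane: through any plane
Visualize the intersection of the plane with the solid's surface.
The boundary of the cut region is a circle.
circle


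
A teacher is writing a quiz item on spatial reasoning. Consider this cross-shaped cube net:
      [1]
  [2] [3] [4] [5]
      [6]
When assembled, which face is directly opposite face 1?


Net: cross layout. Take square 3 as the base (bottom).
Fold the four squares in the horizontal row up around 3: 2 -> left, 4 -> right, 5 wraps to the top.
Fold 1 and 6 up from 3: 1 -> back, 6 -> front.
Opposite pairs are therefore: (1, 6), (2, 4), (3, 5).
Face 1 is opposite face 6.
face 6


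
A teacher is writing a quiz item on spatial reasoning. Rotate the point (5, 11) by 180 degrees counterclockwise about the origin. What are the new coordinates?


Transformation: rotation about the origin
Original point: (5, 11)
Rule for 180 deg: (x, y) -> (-x, -y)
Apply: (5, 11) -> (-5, -11)
(-5, -11)


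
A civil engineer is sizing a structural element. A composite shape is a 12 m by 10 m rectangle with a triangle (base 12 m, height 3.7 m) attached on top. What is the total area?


Composite shape: rectangle + triangle
Rectangle area = 12 * 10 = 120
Triangle area = 0.5 * 12 * 3.7 = 22.2
Total = 120 + 22.2
Total = 142.2
142.2 m^2


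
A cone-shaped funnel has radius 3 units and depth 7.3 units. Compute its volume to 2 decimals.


Shape: cone
Radius r = 3 units, Height h = 7.3 units
Formula: V = (1/3) * pi * r^2 * h
r^2 = 9
pi * r^2 * h = pi * 9 * 7.3 = 65.7 * pi
V = 65.7 * pi / 3
V = 68.8
68.8 units^3


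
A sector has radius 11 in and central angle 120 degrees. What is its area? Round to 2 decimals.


Shape: circular sector
Radius r = 11 in, Angle = 120 degrees
Formula: A = (angle/360) * pi * r^2
r^2 = 121
Fraction of circle = 120/360
A = (120/360) * pi * 121
A = 40.333333 * pi
A = 126.71
126.71 in^2


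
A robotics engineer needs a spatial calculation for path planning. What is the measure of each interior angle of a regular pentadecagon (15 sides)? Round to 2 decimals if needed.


Shape: regular pentadecagon (15 sides)
Formula: interior angle = (n - 2) * 180 / n
(n - 2) = 13
(n - 2) * 180 = 2340
angle = 2340 / 15
angle = 156
156 degrees


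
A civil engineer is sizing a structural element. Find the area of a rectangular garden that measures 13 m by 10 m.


Shape: rectangle
Length l = 13 m, Width w = 10 m
Formula: A = l * w
A = 13 * 10
A = 130
130 m^2


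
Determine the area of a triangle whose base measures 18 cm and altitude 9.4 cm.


Shape: triangle
Base b = 18 cm, Height h = 9.4 cm
Formula: A = (1/2) * b * h
A = 0.5 * 18 * 9.4
A = 0.5 * 169.2
A = 84.6
84.6 cm^2


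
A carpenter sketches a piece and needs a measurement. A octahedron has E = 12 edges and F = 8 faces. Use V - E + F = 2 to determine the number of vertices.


Polyhedron: octahedron
Euler's formula for convex polyhedra: V - E + F = 2
Given: E = 12 edges and F = 8 faces
Solve for V:
V = 2 + E - F = 2 + 12 - 8 = 6
6 vertices


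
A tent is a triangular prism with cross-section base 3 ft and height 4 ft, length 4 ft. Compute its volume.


Shape: triangular prism
Triangle base = 3 ft, triangle height = 4 ft, prism length L = 4 ft
Formula: V = (1/2 * b * h_tri) * L
Cross-section area = 0.5 * 3 * 4 = 6
V = 6 * 4
V = 24
24 ft^3


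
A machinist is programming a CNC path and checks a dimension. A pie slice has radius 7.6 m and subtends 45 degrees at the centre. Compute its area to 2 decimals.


Shape: circular sector
Radius r = 7.6 m, Angle = 45 degrees
Formula: A = (angle/360) * pi * r^2
r^2 = 57.76
Fraction of circle = 45/360
A = (45/360) * pi * 57.76
A = 7.22 * pi
A = 22.68
22.68 m^2


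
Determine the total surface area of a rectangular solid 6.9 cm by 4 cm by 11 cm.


Shape: rectangular prism
l = 6.9 cm, w = 4 cm, h = 11 cm
Formula: SA = 2(lw + lh + wh)
lw = 27.6, lh = 75.9, wh = 44
lw + lh + wh = 147.5
SA = 2 * 147.5
SA = 295
295 cm^2


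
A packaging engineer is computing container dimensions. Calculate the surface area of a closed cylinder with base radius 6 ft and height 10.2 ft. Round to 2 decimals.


Shape: closed cylinder
Radius r = 6 ft, Height h = 10.2 ft
Formula: SA = 2*pi*r^2 + 2*pi*r*h = 2*pi*r*(r + h)
r + h = 16.2
2 * r * (r + h) = 2 * 6 * 16.2 = 194.4
SA = 194.4 * pi
SA = 610.73
610.73 ft^2


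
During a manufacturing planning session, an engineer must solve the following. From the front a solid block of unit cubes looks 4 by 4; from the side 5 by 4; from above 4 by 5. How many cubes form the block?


Orthographic views of a solid rectangular block:
Front view 4 x 4 -> length = 4, height = 4
Side view 5 x 4 -> width = 5, height = 4 (consistent)
Top view 4 x 5 -> confirms length = 4, width = 5
The block is 4 x 5 x 4.
Total unit cubes = 4 * 5 * 4 = 80
80 unit cubes


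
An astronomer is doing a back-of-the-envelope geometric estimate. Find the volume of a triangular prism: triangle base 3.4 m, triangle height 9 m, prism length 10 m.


Shape: triangular prism
Triangle base = 3.4 m, triangle height = 9 m, prism length L = 10 m
Formula: V = (1/2 * b * h_tri) * L
Cross-section area = 0.5 * 3.4 * 9 = 15.3
V = 15.3 * 10
V = 153
153 m^3


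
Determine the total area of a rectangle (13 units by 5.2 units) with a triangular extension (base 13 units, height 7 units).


Composite shape: rectangle + triangle
Rectangle area = 13 * 5.2 = 67.6
Triangle area = 0.5 * 13 * 7 = 45.5
Total = 67.6 + 45.5
Total = 113.1
113.1 units^2


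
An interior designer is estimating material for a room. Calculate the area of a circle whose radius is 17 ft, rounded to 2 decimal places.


Shape: circle
Radius r = 17 ft
Formula: A = pi * r^2
r^2 = 17^2 = 289
A = pi * 289
A = 907.92
907.92 ft^2


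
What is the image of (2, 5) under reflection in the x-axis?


Transformation: reflection
Original point: (2, 5)
Rule for reflection over the x-axis: (x, y) -> (x, -y)
Apply: (2, 5) -> (2, -5)
(2, -5)


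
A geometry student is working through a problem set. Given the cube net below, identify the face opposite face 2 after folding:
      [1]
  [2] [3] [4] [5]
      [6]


Net: cross layout. Take square 3 as the base (bottom).
Fold the four squares in the horizontal row up around 3: 2 -> left, 4 -> right, 5 wraps to the top.
Fold 1 and 6 up from 3: 1 -> back, 6 -> front.
Opposite pairs are therefore: (1, 6), (2, 4), (3, 5).
Face 2 is opposite face 4.
face 4


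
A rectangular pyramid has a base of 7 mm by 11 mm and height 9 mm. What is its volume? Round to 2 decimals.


Shape: rectangular pyramid
Base: 7 mm x 11 mm, Height h = 9 mm
Formula: V = (1/3) * base_area * h
base_area = 7 * 11 = 77
base_area * h = 77 * 9 = 693
V = 693 / 3
V = 231
231 mm^3


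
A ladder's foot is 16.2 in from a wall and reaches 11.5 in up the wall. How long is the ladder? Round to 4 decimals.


Shape: right triangle
Legs a = 16.2 in, b = 11.5 in
Formula: c = sqrt(a^2 + b^2)
a^2 = 262.44, b^2 = 132.25
a^2 + b^2 = 394.69
c = sqrt(394.69)
c = 19.8668
19.8668 in


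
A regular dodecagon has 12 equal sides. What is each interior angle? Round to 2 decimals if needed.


Shape: regular dodecagon (12 sides)
Formula: interior angle = (n - 2) * 180 / n
(n - 2) = 10
(n - 2) * 180 = 1800
angle = 1800 / 12
angle = 150
150 degrees


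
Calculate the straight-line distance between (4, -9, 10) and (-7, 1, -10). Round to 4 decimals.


3D distance between two points
P1 = (4, -9, 10), P2 = (-7, 1, -10)
Formula: d = sqrt((x2-x1)^2 + (y2-y1)^2 + (z2-z1)^2)
dx = -7 - 4 = -11
dy = 1 - -9 = 10
dz = -10 - 10 = -20
dx^2 + dy^2 + dz^2 = 121 + 100 + 400 = 621
d = sqrt(621)
d = 24.9199
24.9199 units


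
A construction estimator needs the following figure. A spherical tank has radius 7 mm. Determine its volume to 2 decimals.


Shape: sphere
Radius r = 7 mm
Formula: V = (4/3) * pi * r^3
r^3 = 343
(4/3) * 343 = 457.333333
V = 457.333333 * pi
V = 1436.76
1436.76 mm^3


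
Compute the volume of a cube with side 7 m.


Shape: cube
Side s = 7 m
Formula: V = s^3
V = 7 * 7 * 7
V = 49 * 7
V = 343
343 m^3


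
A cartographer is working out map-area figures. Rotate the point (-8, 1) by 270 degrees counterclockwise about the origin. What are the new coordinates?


Transformation: rotation about the origin
Original point: (-8, 1)
Rule for 270 deg counterclockwise: (x, y) -> (y, -x)
Apply: (-8, 1) -> (1, 8)
(1, 8)


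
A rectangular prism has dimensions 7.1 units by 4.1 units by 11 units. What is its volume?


Shape: rectangular prism
l = 7.1 units, w = 4.1 units, h = 11 units
Formula: V = l * w * h
V = 7.1 * 4.1 * 11
V = 29.11 * 11
V = 320.21
320.21 units^3


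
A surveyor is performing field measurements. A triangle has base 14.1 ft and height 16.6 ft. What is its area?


Shape: triangle
Base b = 14.1 ft, Height h = 16.6 ft
Formula: A = (1/2) * b * h
A = 0.5 * 14.1 * 16.6
A = 0.5 * 234.06
A = 117.03
117.03 ft^2


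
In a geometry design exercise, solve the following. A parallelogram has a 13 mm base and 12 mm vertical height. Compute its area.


Shape: parallelogram
Base b = 13 mm, Height h = 12 mm
Formula: A = b * h
A = 13 * 12
A = 156
156 mm^2


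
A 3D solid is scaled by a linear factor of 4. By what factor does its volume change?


Linear scale factor k = 4
Rule: under a linear scaling by k, volumes scale by k^3.
k^3 = 4 * 4 * 4
k^3 = 16 * 4
k^3 = 64
Volume scales by a factor of 64.
64 (dimensionless)


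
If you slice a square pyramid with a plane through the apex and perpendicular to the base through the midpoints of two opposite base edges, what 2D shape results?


Solid: square pyramid
Cutting plane: through the apex and perpendicular to the base through the midpoints of two opposite base edges
Visualize the intersection of the plane with the solid's surface.
The boundary of the cut region is a isosceles triangle.
isosceles triangle


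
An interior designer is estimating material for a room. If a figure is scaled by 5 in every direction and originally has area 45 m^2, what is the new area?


Linear scale factor k = 5
Original area = 45 m^2
Rule: under a linear scaling by k, areas scale by k^2.
k^2 = 5^2 = 25
New area = 45 * 25
New area = 1125
1125 m^2


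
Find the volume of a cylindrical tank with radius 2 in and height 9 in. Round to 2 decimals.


Shape: cylinder
Radius r = 2 in, Height h = 9 in
Formula: V = pi * r^2 * h
r^2 = 4
V = pi * 4 * 9
V = 36 * pi
V = 113.1
113.1 in^3


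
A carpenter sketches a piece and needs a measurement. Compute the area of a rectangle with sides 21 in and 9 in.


Shape: rectangle
Length l = 21 in, Width w = 9 in
Formula: A = l * w
A = 21 * 9
A = 189
189 in^2


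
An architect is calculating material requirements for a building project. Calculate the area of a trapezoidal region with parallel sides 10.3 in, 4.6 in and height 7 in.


Shape: trapezoid
Parallel sides a = 10.3 in, b = 4.6 in; Height h = 7 in
Formula: A = (a + b) * h / 2
a + b = 10.3 + 4.6 = 14.9
A = 14.9 * 7 / 2
A = 104.3 / 2
A = 52.15
52.15 in^2


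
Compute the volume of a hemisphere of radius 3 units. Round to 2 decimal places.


Shape: hemisphere (half of a sphere)
Radius r = 3 units
Formula: V = (1/2) * (4/3) * pi * r^3 = (2/3) * pi * r^3
r^3 = 27
(2/3) * 27 = 18
V = 18 * pi
V = 56.55
56.55 units^3


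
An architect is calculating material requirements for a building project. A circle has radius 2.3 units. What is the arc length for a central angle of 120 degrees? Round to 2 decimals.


Shape: circular arc
Radius r = 2.3 units, Angle = 120 degrees
Formula: L = (angle/360) * 2 * pi * r
2 * pi * r = 4.6 * pi
L = (120/360) * 4.6 * pi
L = 1.533333 * pi
L = 4.82
4.82 units


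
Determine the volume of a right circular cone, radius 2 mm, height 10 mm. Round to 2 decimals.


Shape: cone
Radius r = 2 mm, Height h = 10 mm
Formula: V = (1/3) * pi * r^2 * h
r^2 = 4
pi * r^2 * h = pi * 4 * 10 = 40 * pi
V = 40 * pi / 3
V = 41.89
41.89 mm^3


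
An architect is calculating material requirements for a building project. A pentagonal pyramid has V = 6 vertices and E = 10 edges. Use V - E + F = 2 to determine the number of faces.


Polyhedron: pentagonal pyramid
Euler's formula for convex polyhedra: V - E + F = 2
Given: V = 6 vertices and E = 10 edges
Solve for F:
F = 2 + E - V = 2 + 10 - 6 = 6
6 faces


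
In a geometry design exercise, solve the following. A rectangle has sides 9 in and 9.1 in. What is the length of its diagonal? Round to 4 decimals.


Shape: rectangle (diagonal via Pythagoras)
Sides: 9 in and 9.1 in
Formula: d = sqrt(l^2 + w^2)
l^2 = 81, w^2 = 82.81
l^2 + w^2 = 163.81
d = sqrt(163.81)
d = 12.7988
12.7988 in


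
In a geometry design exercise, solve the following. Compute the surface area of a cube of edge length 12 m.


Shape: cube
Side s = 12 m
A cube has 6 square faces.
Formula: SA = 6 * s^2
s^2 = 144
SA = 6 * 144
SA = 864
864 m^2


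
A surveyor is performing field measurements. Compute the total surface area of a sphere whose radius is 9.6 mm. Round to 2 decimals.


Shape: sphere
Radius r = 9.6 mm
Formula: SA = 4 * pi * r^2
r^2 = 92.16
SA = 4 * pi * 92.16
SA = 368.64 * pi
SA = 1158.12
1158.12 mm^2


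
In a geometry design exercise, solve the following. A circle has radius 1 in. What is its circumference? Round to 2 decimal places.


Shape: circle
Radius r = 1 in
Formula: C = 2 * pi * r
C = 2 * pi * 1
C = 2 * pi
C = 6.28
6.28 in


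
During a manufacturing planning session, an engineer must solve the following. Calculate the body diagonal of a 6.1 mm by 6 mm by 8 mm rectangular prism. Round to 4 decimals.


Shape: rectangular box (space diagonal)
l = 6.1 mm, w = 6 mm, h = 8 mm
Visualize: the diagonal of the base, then a right triangle with that diagonal and the height.
Formula: d = sqrt(l^2 + w^2 + h^2)
l^2 + w^2 + h^2 = 37.21 + 36 + 64 = 137.21
d = sqrt(137.21)
d = 11.7137
11.7137 mm


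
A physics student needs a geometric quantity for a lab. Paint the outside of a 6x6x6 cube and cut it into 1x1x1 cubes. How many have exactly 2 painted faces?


Large cube: 6 x 6 x 6, cut into unit cubes.
n = 6, so n - 2 = 4
Cubes with 2 painted faces lie along the edges, excluding corners.
A cube has 12 edges; each contributes (n - 2) = 4 such cubes.
Count = 12 * 4 = 48
48 unit cubes


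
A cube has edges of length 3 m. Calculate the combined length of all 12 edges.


Shape: cube
Side s = 3 m
A cube has 12 edges, all equal.
Formula: total edge length = 12 * s
Total = 12 * 3
Total = 36
36 m


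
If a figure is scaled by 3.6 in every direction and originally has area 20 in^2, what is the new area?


Linear scale factor k = 3.6
Original area = 20 in^2
Rule: under a linear scaling by k, areas scale by k^2.
k^2 = 3.6^2 = 12.96
New area = 20 * 12.96
New area = 259.2
259.2 in^2


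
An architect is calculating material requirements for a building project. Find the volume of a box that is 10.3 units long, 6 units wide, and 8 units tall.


Shape: rectangular prism
l = 10.3 units, w = 6 units, h = 8 units
Formula: V = l * w * h
V = 10.3 * 6 * 8
V = 61.8 * 8
V = 494.4
494.4 units^3


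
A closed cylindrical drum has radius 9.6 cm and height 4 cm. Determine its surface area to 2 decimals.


Shape: closed cylinder
Radius r = 9.6 cm, Height h = 4 cm
Formula: SA = 2*pi*r^2 + 2*pi*r*h = 2*pi*r*(r + h)
r + h = 13.6
2 * r * (r + h) = 2 * 9.6 * 13.6 = 261.12
SA = 261.12 * pi
SA = 820.33
820.33 cm^2


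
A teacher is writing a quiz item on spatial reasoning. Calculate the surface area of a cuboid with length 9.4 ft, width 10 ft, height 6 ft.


Shape: rectangular prism
l = 9.4 ft, w = 10 ft, h = 6 ft
Formula: SA = 2(lw + lh + wh)
lw = 94, lh = 56.4, wh = 60
lw + lh + wh = 210.4
SA = 2 * 210.4
SA = 420.8
420.8 ft^2


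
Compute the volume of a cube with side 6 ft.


Shape: cube
Side s = 6 ft
Formula: V = s^3
V = 6 * 6 * 6
V = 36 * 6
V = 216
216 ft^3


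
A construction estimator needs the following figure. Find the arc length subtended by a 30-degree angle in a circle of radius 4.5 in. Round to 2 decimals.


Shape: circular arc
Radius r = 4.5 in, Angle = 30 degrees
Formula: L = (angle/360) * 2 * pi * r
2 * pi * r = 9 * pi
L = (30/360) * 9 * pi
L = 0.75 * pi
L = 2.36
2.36 in


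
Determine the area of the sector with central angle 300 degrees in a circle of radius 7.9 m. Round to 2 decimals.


Shape: circular sector
Radius r = 7.9 m, Angle = 300 degrees
Formula: A = (angle/360) * pi * r^2
r^2 = 62.41
Fraction of circle = 300/360
A = (300/360) * pi * 62.41
A = 52.008333 * pi
A = 163.39
163.39 m^2


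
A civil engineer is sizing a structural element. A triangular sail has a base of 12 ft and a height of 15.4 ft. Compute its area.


Shape: triangle
Base b = 12 ft, Height h = 15.4 ft
Formula: A = (1/2) * b * h
A = 0.5 * 12 * 15.4
A = 0.5 * 184.8
A = 92.4
92.4 ft^2


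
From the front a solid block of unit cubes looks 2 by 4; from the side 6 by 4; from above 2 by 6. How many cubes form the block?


Orthographic views of a solid rectangular block:
Front view 2 x 4 -> length = 2, height = 4
Side view 6 x 4 -> width = 6, height = 4 (consistent)
Top view 2 x 6 -> confirms length = 2, width = 6
The block is 2 x 6 x 4.
Total unit cubes = 2 * 6 * 4 = 48
48 unit cubes
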